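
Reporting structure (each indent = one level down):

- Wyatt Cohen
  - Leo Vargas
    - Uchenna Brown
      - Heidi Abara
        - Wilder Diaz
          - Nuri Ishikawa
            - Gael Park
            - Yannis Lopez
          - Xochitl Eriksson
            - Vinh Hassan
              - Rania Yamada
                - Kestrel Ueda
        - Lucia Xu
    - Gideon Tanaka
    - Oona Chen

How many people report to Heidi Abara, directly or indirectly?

Heidi Abara directly manages Wilder Diaz, Lucia Xu. Under Wilder Diaz: Xochitl Eriksson, Vinh Hassan, Rania Yamada, Kestrel Ueda, Nuri Ishikawa, Yannis Lopez, Gael Park (7). Lucia Xu has no reports. So Heidi Abara's organization is 2 direct reports plus everyone under them: 8 + 1 = 9.

9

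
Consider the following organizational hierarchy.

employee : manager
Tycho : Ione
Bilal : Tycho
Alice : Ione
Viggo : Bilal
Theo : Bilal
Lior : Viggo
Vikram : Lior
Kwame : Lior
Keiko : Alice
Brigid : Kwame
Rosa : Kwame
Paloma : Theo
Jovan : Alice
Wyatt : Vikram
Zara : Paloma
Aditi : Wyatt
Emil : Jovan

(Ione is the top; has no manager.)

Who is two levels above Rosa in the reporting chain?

Rosa reports to Kwame, and Kwame reports to Lior. So Rosa's skip-level manager is Lior.

Lior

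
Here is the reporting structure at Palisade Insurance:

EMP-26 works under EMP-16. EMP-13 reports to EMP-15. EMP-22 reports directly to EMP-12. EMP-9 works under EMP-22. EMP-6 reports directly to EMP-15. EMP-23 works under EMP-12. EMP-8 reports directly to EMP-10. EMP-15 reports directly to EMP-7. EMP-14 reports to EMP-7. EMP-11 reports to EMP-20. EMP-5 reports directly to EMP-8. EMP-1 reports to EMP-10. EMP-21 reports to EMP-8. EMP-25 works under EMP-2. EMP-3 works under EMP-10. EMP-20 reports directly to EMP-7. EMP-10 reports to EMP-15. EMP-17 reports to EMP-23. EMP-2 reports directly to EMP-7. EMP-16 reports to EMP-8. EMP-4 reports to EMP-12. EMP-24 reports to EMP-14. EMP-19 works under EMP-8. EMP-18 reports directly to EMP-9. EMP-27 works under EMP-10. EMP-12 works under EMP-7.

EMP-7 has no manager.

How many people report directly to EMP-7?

5

EMP-7 directly manages EMP-15, EMP-20, EMP-12, EMP-14, EMP-2. That is 5 direct reports.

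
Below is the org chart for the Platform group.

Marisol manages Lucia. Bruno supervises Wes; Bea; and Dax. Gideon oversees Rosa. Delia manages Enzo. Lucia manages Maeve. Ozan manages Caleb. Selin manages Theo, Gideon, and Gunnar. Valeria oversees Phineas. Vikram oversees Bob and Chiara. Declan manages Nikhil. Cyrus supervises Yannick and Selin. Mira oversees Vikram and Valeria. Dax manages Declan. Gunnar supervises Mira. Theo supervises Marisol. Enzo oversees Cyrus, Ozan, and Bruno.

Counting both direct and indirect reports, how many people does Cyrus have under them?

15

Cyrus directly manages Selin, Yannick. Under Selin: Gunnar, Mira, Valeria, Phineas, Vikram, Chiara, Bob, Gideon, Rosa, Theo, Marisol, Lucia, Maeve (13). Yannick has no reports. So Cyrus's organization is 2 direct reports plus everyone under them: 14 + 1 = 15.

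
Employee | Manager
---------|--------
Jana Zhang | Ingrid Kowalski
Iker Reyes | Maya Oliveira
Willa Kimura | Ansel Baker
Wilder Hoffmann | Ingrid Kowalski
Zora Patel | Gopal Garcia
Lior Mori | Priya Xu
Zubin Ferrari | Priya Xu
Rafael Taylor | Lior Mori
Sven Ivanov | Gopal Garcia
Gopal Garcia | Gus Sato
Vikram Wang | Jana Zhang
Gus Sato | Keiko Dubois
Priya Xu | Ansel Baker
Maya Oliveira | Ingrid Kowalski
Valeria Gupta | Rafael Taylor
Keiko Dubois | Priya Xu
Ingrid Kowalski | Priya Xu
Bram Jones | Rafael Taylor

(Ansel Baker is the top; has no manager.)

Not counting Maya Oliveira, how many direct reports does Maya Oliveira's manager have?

2

Maya Oliveira reports to Ingrid Kowalski. Ingrid Kowalski's other direct reports are Jana Zhang, Wilder Hoffmann — 2 peers.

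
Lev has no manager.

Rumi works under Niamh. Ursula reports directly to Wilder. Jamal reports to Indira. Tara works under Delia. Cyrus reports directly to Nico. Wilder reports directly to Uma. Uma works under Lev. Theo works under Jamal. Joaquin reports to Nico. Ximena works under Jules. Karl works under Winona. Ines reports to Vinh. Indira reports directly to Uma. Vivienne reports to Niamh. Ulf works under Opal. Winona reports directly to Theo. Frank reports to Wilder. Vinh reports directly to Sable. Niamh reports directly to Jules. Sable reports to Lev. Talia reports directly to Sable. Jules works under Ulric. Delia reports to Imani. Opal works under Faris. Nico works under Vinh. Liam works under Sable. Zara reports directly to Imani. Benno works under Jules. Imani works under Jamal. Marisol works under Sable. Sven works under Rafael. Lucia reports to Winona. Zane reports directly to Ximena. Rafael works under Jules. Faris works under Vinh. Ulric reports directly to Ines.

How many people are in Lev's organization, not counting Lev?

36

Lev directly manages Uma, Sable. Under Uma: Wilder, Ursula, Frank, Indira, Jamal, Imani, Zara, Delia, Tara, Theo, Winona, Lucia, Karl (13). Under Sable: Marisol, Liam, Talia, Vinh, Faris, Opal, Ulf, Ines, Ulric, Jules, Ximena, Zane, Rafael, Sven, Benno, Niamh, Vivienne, Rumi, Nico, Cyrus, Joaquin (21). So Lev's organization is 2 direct reports plus everyone under them: 14 + 22 = 36.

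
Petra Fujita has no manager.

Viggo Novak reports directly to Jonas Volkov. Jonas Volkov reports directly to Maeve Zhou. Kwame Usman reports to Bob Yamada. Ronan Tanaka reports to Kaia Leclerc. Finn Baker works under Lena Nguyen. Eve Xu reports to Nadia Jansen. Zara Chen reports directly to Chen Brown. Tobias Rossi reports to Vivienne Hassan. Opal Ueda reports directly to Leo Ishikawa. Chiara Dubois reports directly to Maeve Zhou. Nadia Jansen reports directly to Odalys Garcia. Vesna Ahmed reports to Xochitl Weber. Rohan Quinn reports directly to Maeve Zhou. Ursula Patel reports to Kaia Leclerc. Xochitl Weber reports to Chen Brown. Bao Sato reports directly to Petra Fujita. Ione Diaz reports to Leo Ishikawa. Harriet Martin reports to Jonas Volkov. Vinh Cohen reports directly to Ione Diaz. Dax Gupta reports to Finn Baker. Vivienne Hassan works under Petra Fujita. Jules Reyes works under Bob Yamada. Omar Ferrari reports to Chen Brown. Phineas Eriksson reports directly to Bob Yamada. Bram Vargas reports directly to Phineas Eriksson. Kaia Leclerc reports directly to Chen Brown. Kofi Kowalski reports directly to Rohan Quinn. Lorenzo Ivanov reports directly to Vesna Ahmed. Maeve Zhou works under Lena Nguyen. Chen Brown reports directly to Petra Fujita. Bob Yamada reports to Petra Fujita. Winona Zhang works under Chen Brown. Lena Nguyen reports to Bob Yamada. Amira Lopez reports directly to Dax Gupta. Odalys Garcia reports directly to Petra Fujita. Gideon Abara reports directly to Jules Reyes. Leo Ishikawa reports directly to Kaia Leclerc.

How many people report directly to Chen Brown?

Chen Brown directly manages Winona Zhang, Xochitl Weber, Zara Chen, Kaia Leclerc, Omar Ferrari. That is 5 direct reports.

5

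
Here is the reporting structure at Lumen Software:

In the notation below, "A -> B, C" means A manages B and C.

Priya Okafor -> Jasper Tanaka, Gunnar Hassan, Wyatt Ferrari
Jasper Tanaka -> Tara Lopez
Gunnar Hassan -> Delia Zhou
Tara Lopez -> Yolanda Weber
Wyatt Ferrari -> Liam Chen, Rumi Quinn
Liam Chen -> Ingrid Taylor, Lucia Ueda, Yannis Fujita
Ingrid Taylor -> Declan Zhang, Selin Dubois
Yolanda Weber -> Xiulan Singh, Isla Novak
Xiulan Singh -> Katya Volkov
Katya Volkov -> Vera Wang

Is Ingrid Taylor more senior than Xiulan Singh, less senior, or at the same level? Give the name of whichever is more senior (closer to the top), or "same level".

Ingrid Taylor is 3 levels below Priya Okafor; Xiulan Singh is 4. Ingrid Taylor is higher.

Ingrid Taylor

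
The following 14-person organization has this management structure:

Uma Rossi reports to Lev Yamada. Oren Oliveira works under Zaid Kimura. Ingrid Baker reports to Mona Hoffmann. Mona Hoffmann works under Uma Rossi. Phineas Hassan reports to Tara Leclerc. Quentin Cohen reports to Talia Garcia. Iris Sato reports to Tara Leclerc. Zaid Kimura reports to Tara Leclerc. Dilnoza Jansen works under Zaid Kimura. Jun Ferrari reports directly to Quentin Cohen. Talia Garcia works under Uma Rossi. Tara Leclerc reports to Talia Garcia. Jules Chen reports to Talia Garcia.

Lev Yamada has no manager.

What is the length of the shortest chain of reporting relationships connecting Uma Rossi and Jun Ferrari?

Jun Ferrari is in Uma Rossi's organization: the chain from Jun Ferrari up to Uma Rossi is Jun Ferrari → Quentin Cohen → Talia Garcia → Uma Rossi, which is 3 links.

3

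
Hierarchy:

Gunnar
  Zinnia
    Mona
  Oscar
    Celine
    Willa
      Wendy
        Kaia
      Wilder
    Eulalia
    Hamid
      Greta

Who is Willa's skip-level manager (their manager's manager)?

Gunnar

Willa reports to Oscar, and Oscar reports to Gunnar. So Willa's skip-level manager is Gunnar.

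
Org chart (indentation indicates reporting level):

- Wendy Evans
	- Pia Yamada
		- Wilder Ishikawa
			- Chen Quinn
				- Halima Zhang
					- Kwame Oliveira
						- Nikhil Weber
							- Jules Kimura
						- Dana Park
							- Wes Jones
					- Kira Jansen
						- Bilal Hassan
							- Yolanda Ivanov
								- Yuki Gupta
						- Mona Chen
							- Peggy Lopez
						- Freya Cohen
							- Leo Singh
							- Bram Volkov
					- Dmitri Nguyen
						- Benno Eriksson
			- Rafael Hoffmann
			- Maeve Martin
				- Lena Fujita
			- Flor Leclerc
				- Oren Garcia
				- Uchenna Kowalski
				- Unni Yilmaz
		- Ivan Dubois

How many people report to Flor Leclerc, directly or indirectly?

Flor Leclerc directly manages Oren Garcia, Uchenna Kowalski, Unni Yilmaz. Oren Garcia has no reports. Uchenna Kowalski has no reports. Unni Yilmaz has no reports. So Flor Leclerc's organization is 3 direct reports plus everyone under them: 1 + 1 + 1 = 3.

3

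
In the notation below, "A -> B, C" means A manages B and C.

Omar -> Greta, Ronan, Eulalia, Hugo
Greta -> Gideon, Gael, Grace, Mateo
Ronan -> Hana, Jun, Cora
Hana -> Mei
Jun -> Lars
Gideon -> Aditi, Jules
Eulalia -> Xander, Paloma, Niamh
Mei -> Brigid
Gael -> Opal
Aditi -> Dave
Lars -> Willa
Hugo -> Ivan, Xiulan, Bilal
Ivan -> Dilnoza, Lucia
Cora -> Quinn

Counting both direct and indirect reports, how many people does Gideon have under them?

3

Gideon directly manages Aditi, Jules. Under Aditi: Dave (1). Jules has no reports. So Gideon's organization is 2 direct reports plus everyone under them: 2 + 1 = 3.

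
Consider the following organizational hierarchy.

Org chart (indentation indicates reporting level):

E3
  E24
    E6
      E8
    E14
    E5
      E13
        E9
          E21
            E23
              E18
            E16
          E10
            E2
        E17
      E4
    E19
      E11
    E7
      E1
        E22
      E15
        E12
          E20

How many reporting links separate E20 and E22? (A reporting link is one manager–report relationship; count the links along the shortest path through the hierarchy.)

E20 is 3 levels below E7, and E22 is 2 levels below E7 (their lowest common manager). The shortest path runs up from E20 to E7 and back down to E22: 3 + 2 = 5 links.

5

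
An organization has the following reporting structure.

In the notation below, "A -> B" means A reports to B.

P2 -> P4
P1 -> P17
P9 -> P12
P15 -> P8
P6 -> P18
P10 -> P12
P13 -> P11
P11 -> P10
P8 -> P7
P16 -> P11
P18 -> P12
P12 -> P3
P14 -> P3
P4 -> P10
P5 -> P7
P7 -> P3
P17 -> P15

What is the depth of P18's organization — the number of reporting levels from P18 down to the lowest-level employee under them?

The longest chain under P18 runs P18 → P6, which is 1 level below P18.

1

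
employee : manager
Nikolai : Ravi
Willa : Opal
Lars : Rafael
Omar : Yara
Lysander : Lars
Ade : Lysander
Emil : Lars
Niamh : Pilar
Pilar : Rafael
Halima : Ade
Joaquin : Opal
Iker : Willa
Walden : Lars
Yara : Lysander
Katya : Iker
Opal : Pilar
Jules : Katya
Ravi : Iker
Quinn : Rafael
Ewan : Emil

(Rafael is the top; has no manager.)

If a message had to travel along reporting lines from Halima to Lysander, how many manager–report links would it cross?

Halima is in Lysander's organization: the chain from Halima up to Lysander is Halima → Ade → Lysander, which is 2 links.

2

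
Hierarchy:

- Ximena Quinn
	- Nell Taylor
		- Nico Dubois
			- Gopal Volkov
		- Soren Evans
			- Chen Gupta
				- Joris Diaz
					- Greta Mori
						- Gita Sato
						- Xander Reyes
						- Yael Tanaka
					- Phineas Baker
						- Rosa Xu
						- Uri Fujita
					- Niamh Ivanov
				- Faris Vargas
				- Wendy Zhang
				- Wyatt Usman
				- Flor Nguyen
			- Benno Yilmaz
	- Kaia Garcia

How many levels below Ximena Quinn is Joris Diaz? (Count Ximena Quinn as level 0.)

Chain from Joris Diaz up to Ximena Quinn: Joris Diaz → Chen Gupta → Soren Evans → Nell Taylor → Ximena Quinn. That is 4 steps up, so Joris Diaz is 4 levels below Ximena Quinn.

4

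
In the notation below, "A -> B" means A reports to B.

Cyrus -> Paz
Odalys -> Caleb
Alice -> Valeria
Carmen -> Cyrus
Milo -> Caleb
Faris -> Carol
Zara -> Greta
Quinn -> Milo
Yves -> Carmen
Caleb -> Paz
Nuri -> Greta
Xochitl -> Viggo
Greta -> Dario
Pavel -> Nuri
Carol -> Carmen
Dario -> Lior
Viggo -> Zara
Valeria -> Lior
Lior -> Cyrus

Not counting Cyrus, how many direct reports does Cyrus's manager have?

Cyrus reports to Paz. Paz's other direct reports are Caleb — 1 peer.

1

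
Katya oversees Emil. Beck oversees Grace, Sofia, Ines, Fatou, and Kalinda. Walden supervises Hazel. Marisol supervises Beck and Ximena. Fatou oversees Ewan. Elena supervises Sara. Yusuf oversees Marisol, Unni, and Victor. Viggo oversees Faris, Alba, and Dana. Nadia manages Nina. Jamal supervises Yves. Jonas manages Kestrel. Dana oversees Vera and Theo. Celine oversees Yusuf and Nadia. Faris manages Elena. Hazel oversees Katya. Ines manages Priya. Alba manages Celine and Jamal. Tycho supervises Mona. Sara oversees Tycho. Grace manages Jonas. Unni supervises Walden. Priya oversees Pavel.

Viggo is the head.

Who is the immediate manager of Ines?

Ines reports directly to Beck.

Beck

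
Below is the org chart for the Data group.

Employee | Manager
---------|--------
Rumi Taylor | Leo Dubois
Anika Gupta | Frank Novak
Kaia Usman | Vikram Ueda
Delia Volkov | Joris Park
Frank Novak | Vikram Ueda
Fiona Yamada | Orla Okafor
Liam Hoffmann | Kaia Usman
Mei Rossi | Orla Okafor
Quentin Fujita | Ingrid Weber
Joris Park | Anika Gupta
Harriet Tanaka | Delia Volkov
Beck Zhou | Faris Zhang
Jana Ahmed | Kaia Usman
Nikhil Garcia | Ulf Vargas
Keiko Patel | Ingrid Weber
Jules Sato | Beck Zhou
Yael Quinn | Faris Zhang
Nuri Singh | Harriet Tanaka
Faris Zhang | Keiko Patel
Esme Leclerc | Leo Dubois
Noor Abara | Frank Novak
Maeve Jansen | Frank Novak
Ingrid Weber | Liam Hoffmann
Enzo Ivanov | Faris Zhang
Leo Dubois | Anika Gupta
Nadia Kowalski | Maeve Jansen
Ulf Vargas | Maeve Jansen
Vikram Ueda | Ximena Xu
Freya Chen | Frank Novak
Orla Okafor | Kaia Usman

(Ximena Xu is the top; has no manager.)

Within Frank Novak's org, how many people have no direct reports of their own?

The people in Frank Novak's organization with no one reporting to them are Nadia Kowalski, Nikhil Garcia, Noor Abara, Freya Chen, Esme Leclerc, Rumi Taylor, Nuri Singh. That is 7.

7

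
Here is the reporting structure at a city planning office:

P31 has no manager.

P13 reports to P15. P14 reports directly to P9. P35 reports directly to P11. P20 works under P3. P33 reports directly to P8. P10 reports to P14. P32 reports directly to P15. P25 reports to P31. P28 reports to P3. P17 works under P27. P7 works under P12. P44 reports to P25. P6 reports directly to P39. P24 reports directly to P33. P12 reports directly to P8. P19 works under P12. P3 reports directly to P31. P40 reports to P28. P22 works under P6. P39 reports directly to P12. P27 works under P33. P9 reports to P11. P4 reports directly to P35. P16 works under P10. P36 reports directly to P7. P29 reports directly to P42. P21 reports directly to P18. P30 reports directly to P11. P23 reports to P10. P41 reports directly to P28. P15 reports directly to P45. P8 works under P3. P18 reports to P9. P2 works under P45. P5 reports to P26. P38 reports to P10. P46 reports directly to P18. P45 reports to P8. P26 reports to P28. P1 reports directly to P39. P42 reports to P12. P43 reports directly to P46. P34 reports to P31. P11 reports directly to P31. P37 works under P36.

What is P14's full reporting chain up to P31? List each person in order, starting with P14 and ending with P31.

P14 -> P9 -> P11 -> P31

P14 reports to P9. P9 reports to P11. P11 reports to P31. P31 is at the top.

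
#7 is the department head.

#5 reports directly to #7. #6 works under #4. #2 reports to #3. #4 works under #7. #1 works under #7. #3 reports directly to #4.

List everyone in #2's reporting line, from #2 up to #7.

#2 -> #3 -> #4 -> #7

#2 reports to #3. #3 reports to #4. #4 reports to #7. #7 is at the top.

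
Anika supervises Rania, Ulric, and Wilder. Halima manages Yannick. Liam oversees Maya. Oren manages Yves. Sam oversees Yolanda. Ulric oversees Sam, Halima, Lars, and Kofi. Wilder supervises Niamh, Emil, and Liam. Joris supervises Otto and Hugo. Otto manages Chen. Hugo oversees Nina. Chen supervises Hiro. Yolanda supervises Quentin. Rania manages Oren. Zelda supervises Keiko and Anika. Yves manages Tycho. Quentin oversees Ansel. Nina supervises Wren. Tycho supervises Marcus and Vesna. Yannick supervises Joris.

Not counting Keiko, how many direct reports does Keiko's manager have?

1

Keiko reports to Zelda. Zelda's other direct reports are Anika — 1 peer.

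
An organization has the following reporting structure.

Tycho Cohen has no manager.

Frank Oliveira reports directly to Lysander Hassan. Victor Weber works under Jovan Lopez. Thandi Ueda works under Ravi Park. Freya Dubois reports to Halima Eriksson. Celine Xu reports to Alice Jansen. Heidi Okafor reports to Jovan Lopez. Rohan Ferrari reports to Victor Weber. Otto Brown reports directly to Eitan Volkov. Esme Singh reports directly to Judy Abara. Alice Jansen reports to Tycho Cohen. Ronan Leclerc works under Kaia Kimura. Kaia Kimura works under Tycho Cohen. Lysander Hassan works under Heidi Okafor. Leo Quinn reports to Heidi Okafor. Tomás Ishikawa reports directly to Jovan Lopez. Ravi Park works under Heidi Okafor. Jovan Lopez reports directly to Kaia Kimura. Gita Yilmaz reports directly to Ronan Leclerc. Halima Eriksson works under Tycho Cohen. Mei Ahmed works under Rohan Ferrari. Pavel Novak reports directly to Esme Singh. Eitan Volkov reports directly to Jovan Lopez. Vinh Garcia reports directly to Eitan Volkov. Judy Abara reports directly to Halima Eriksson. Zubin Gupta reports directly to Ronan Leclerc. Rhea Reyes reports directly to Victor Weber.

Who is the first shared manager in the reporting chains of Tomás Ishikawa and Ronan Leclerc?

Tomás Ishikawa's chain of managers is Jovan Lopez, Kaia Kimura, Tycho Cohen. Ronan Leclerc's chain of managers is Kaia Kimura, Tycho Cohen. The first manager that appears in both chains is Kaia Kimura.

Kaia Kimura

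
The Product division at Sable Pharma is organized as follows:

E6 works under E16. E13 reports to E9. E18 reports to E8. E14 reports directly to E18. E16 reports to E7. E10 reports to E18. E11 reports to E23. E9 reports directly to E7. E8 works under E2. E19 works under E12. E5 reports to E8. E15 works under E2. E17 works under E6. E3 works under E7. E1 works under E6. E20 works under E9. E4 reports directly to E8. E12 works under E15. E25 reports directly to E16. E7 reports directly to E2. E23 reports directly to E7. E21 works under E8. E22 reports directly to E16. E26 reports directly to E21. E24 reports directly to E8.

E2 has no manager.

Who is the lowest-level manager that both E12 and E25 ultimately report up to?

E2

E12's chain of managers is E15, E2. E25's chain of managers is E16, E7, E2. The first manager that appears in both chains is E2.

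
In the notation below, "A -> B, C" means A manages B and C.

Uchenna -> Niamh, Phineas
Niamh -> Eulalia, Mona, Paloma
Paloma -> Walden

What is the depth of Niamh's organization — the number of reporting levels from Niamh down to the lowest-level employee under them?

The longest chain under Niamh runs Niamh → Paloma → Walden, which is 2 levels below Niamh.

2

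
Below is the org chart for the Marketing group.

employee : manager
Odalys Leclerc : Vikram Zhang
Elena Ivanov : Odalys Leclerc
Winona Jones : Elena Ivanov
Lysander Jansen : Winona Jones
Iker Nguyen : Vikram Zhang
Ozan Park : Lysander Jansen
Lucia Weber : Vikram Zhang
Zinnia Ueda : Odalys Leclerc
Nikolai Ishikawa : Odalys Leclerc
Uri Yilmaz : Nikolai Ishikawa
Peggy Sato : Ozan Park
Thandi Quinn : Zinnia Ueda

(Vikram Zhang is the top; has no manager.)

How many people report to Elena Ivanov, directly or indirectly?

4

Elena Ivanov directly manages Winona Jones. Under Winona Jones: Lysander Jansen, Ozan Park, Peggy Sato (3). That's 4 in total.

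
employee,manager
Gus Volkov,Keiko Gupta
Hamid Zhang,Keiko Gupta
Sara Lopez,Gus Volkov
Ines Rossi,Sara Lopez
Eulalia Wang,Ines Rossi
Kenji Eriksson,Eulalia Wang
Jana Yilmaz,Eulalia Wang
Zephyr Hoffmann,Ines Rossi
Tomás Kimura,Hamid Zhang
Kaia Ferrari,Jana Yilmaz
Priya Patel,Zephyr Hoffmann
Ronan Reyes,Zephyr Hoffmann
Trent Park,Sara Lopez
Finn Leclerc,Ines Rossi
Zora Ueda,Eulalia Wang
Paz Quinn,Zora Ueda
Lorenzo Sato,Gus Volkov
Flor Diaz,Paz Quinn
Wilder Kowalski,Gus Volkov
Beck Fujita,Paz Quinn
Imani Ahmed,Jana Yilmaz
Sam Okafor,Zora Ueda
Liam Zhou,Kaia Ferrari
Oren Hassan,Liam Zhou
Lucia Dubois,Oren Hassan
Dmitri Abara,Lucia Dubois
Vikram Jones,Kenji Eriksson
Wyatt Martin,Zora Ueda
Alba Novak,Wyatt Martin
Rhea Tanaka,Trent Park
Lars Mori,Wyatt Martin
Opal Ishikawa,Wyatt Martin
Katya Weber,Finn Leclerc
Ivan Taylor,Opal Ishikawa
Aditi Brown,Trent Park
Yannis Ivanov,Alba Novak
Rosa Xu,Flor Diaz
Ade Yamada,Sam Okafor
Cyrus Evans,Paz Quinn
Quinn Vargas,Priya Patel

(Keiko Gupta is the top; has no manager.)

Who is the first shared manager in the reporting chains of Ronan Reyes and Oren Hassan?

Ronan Reyes's chain of managers is Zephyr Hoffmann, Ines Rossi, Sara Lopez, Gus Volkov, Keiko Gupta. Oren Hassan's chain of managers is Liam Zhou, Kaia Ferrari, Jana Yilmaz, Eulalia Wang, Ines Rossi, Sara Lopez, Gus Volkov, Keiko Gupta. The first manager that appears in both chains is Ines Rossi.

Ines Rossi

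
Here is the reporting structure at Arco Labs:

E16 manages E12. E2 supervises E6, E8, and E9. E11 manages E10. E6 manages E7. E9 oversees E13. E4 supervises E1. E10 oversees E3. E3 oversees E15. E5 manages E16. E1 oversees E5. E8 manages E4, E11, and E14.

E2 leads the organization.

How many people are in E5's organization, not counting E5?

E5 directly manages E16. Under E16: E12 (1). That's 2 in total.

2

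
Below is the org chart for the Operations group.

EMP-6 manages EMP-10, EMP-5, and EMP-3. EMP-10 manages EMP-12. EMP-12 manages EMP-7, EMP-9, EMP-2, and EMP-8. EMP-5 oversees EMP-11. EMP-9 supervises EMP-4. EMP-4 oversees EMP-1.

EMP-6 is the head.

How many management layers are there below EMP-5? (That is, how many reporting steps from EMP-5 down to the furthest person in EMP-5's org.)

1

The longest chain under EMP-5 runs EMP-5 → EMP-11, which is 1 level below EMP-5.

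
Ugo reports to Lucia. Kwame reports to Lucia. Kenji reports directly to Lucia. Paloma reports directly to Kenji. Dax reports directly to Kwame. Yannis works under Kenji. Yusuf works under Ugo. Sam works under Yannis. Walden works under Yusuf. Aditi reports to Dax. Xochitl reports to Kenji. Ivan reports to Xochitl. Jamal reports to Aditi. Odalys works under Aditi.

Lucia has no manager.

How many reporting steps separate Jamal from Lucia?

4

Chain from Jamal up to Lucia: Jamal → Aditi → Dax → Kwame → Lucia. That is 4 steps up, so Jamal is 4 levels below Lucia.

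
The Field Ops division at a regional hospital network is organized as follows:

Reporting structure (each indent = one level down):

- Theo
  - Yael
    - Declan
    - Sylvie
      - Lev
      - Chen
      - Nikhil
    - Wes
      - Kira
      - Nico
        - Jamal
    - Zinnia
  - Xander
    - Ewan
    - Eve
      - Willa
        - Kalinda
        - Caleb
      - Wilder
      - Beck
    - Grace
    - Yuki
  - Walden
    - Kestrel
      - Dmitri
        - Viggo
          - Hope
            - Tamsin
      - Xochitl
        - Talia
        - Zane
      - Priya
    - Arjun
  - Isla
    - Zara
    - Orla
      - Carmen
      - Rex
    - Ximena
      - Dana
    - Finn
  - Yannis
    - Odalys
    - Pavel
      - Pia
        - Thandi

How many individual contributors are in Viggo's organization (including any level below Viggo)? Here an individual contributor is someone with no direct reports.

1

The only person in Viggo's organization with no one reporting to them is Tamsin. That is 1.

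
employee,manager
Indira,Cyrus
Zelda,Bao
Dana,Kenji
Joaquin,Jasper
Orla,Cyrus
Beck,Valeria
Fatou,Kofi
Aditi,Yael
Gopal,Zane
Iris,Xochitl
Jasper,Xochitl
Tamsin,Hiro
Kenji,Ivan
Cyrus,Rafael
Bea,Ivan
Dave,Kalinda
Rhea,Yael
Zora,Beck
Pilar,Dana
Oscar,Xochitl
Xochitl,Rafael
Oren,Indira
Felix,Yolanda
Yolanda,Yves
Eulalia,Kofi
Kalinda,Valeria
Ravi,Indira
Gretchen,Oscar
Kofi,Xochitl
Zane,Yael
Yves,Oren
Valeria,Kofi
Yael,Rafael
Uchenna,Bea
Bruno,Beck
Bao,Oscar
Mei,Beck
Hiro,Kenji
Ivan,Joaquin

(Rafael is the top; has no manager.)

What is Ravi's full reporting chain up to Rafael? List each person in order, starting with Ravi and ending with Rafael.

Ravi reports to Indira. Indira reports to Cyrus. Cyrus reports to Rafael. Rafael is at the top.

Ravi -> Indira -> Cyrus -> Rafael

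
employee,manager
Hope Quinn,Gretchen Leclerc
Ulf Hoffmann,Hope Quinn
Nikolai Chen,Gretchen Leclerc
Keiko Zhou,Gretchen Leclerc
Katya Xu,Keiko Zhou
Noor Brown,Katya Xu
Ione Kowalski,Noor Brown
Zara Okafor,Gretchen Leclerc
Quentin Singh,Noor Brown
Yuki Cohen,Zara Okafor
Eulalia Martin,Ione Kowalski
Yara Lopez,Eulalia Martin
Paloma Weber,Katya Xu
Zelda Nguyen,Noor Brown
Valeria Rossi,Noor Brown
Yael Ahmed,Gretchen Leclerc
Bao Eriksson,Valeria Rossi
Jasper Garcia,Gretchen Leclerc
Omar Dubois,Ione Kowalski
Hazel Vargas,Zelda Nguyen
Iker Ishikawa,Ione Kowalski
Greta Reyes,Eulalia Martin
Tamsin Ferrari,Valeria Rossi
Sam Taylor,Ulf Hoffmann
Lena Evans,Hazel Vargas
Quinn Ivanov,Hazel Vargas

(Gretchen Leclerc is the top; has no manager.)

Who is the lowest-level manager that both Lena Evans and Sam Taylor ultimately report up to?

Gretchen Leclerc

Lena Evans's chain of managers is Hazel Vargas, Zelda Nguyen, Noor Brown, Katya Xu, Keiko Zhou, Gretchen Leclerc. Sam Taylor's chain of managers is Ulf Hoffmann, Hope Quinn, Gretchen Leclerc. The first manager that appears in both chains is Gretchen Leclerc.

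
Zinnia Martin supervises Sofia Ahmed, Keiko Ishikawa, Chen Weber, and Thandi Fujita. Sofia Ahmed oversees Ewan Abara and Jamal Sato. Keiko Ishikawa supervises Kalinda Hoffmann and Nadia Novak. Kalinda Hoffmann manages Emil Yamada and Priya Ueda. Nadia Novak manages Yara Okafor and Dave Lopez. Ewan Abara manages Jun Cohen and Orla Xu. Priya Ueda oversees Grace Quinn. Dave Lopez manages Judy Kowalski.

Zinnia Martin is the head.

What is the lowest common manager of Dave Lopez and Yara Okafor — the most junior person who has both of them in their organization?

Dave Lopez's chain of managers is Nadia Novak, Keiko Ishikawa, Zinnia Martin. Yara Okafor's chain of managers is Nadia Novak, Keiko Ishikawa, Zinnia Martin. The first manager that appears in both chains is Nadia Novak.

Nadia Novak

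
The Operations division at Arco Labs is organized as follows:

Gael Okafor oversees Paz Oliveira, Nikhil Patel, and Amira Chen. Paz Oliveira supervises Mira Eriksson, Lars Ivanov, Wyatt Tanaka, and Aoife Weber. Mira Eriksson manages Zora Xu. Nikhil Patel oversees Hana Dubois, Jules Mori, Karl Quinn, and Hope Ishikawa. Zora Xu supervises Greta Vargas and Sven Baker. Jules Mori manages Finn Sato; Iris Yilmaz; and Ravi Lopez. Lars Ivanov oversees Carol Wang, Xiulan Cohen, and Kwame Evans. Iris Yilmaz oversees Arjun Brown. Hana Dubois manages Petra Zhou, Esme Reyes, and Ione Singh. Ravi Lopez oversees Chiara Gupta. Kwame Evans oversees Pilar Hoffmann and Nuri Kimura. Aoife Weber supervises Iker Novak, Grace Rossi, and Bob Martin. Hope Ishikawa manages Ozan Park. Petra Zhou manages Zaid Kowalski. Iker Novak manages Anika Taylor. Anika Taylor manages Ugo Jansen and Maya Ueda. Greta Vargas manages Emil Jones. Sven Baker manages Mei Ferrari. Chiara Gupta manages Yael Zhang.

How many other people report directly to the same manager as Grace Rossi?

2

Grace Rossi reports to Aoife Weber. Aoife Weber's other direct reports are Iker Novak, Bob Martin — 2 peers.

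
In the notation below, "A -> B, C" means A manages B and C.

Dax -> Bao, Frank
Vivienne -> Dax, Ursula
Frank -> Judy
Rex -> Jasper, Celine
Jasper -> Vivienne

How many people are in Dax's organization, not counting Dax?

3

Dax directly manages Bao, Frank. Bao has no reports. Under Frank: Judy (1). So Dax's organization is 2 direct reports plus everyone under them: 1 + 2 = 3.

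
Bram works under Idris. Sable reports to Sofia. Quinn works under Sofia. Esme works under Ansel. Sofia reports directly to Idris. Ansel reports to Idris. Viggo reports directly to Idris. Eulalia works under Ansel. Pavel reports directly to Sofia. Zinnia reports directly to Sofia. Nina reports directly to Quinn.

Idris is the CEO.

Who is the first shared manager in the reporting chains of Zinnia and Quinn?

Zinnia's chain of managers is Sofia, Idris. Quinn's chain of managers is Sofia, Idris. The first manager that appears in both chains is Sofia.

Sofia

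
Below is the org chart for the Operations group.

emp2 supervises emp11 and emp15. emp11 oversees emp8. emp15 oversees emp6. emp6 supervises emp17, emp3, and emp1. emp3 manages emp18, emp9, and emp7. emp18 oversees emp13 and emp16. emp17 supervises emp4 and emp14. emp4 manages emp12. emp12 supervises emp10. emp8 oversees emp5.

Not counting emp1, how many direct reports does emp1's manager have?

2

emp1 reports to emp6. emp6's other direct reports are emp3, emp17 — 2 peers.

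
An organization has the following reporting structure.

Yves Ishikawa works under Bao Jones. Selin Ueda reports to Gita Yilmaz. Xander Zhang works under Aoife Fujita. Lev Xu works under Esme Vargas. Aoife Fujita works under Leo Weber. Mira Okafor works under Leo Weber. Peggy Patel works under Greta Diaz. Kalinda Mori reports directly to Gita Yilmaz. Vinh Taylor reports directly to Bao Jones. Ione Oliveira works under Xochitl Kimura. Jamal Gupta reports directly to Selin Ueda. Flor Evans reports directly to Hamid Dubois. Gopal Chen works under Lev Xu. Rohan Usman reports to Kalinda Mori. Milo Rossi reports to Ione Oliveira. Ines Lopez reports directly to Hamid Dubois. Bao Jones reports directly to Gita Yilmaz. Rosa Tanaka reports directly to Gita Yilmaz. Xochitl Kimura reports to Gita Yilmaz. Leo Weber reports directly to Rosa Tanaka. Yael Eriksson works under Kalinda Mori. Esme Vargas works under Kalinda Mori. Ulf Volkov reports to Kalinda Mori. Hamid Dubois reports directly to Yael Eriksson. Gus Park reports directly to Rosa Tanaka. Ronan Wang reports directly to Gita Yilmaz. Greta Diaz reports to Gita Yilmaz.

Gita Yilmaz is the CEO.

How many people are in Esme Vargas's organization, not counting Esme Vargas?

Esme Vargas directly manages Lev Xu. Under Lev Xu: Gopal Chen (1). That's 2 in total.

2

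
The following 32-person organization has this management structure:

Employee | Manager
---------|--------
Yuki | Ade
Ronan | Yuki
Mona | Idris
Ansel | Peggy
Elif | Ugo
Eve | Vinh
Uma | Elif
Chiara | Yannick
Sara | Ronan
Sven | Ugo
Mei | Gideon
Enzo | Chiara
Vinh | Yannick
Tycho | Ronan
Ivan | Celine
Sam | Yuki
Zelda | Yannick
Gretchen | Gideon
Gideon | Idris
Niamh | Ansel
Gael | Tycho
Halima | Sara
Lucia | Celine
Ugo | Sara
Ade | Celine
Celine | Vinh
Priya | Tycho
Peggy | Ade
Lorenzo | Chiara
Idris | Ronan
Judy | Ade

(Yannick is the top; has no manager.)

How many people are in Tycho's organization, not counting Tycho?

Tycho directly manages Gael, Priya. Gael has no reports. Priya has no reports. So Tycho's organization is 2 direct reports plus everyone under them: 1 + 1 = 2.

2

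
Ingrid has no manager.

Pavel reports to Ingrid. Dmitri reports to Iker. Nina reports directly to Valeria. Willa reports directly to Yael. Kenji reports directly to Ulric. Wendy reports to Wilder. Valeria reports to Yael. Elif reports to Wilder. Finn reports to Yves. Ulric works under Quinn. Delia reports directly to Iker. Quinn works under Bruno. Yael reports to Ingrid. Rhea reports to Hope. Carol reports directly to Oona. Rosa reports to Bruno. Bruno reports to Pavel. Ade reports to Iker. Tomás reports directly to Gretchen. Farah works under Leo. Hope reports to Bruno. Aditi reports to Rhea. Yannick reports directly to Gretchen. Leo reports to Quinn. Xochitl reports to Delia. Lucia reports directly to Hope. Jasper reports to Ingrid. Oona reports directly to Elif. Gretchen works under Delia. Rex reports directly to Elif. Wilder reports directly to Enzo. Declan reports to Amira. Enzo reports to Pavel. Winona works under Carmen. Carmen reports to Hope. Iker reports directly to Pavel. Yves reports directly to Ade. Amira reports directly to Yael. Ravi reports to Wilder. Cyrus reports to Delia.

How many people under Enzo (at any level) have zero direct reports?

The people in Enzo's organization with no one reporting to them are Ravi, Wendy, Rex, Carol. That is 4.

4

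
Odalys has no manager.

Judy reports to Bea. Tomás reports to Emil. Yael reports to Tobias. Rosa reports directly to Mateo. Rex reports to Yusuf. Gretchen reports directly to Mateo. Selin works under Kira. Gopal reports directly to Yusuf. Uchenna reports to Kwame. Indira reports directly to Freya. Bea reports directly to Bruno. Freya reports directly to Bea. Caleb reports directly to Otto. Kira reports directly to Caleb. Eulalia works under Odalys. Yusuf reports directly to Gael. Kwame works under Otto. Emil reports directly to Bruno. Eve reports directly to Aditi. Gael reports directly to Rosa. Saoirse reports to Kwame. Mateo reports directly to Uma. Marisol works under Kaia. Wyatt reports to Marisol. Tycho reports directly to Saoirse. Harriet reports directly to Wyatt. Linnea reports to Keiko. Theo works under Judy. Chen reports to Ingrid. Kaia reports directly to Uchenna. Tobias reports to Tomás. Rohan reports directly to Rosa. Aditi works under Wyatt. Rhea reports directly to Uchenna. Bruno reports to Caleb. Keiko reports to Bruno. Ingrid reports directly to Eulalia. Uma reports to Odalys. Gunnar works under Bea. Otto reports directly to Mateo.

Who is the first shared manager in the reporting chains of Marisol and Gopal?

Marisol's chain of managers is Kaia, Uchenna, Kwame, Otto, Mateo, Uma, Odalys. Gopal's chain of managers is Yusuf, Gael, Rosa, Mateo, Uma, Odalys. The first manager that appears in both chains is Mateo.

Mateo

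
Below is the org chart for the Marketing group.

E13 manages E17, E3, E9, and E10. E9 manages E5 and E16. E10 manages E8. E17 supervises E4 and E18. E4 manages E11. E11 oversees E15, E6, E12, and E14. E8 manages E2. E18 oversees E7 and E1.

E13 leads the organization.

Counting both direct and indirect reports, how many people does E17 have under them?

9

E17 directly manages E4, E18. Under E4: E11, E14, E12, E6, E15 (5). Under E18: E1, E7 (2). So E17's organization is 2 direct reports plus everyone under them: 6 + 3 = 9.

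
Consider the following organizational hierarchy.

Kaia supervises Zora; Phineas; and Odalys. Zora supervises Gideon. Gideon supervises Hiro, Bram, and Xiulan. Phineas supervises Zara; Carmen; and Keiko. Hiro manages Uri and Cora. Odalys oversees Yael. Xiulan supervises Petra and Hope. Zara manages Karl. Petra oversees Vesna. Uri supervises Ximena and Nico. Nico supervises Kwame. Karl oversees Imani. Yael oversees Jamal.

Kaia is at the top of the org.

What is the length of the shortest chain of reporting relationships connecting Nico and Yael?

7

Nico is 5 levels below Kaia, and Yael is 2 levels below Kaia (their lowest common manager). The shortest path runs up from Nico to Kaia and back down to Yael: 5 + 2 = 7 links.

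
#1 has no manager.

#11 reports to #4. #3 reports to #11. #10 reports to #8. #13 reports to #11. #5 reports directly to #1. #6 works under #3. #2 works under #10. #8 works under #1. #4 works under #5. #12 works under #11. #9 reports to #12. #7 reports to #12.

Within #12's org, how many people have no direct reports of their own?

The people in #12's organization with no one reporting to them are #9, #7. That is 2.

2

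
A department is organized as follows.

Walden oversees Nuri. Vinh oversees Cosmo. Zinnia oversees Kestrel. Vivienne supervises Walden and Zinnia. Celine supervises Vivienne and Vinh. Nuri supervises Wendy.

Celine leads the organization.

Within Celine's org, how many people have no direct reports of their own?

3

The people in Celine's organization with no one reporting to them are Cosmo, Kestrel, Wendy. That is 3.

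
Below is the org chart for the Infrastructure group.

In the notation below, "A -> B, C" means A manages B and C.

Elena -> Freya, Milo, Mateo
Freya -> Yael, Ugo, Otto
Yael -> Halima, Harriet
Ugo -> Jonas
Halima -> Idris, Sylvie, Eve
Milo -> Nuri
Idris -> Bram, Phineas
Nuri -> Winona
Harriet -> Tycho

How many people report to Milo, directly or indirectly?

2

Milo directly manages Nuri. Under Nuri: Winona (1). That's 2 in total.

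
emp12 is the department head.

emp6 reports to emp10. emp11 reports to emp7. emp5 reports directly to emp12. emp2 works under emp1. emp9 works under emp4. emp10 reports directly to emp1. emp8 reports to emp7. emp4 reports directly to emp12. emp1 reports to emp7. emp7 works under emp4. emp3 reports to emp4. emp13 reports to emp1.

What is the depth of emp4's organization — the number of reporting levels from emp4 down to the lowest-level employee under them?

4

The longest chain under emp4 runs emp4 → emp7 → emp1 → emp10 → emp6, which is 4 levels below emp4.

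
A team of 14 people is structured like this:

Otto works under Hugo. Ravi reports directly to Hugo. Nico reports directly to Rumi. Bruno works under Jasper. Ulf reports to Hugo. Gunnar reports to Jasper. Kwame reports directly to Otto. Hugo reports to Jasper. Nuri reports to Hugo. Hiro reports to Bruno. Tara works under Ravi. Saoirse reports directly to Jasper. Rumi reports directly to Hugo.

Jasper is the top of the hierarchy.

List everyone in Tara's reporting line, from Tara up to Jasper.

Tara reports to Ravi. Ravi reports to Hugo. Hugo reports to Jasper. Jasper is at the top.

Tara -> Ravi -> Hugo -> Jasper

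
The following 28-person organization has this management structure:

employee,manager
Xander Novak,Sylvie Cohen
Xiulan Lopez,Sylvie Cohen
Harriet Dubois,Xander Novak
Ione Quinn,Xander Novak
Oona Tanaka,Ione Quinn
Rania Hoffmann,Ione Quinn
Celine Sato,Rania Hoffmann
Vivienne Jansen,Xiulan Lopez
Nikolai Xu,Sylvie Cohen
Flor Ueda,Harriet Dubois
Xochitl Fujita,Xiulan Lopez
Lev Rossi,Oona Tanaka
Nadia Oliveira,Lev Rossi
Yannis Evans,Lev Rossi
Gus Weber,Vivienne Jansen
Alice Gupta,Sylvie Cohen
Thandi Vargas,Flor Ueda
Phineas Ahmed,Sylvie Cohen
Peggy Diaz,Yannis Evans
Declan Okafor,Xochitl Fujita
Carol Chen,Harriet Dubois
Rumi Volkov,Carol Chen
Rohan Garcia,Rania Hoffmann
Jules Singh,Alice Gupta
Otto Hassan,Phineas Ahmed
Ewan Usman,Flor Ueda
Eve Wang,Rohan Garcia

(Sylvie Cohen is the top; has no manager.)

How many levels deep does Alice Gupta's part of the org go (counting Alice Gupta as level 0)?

The longest chain under Alice Gupta runs Alice Gupta → Jules Singh, which is 1 level below Alice Gupta.

1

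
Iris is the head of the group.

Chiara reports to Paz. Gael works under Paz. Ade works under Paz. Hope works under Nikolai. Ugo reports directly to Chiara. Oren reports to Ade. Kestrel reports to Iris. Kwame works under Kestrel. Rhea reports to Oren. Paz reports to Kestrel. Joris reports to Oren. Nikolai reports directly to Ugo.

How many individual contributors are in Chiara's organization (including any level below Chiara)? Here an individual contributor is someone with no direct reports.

1

The only person in Chiara's organization with no one reporting to them is Hope. That is 1.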